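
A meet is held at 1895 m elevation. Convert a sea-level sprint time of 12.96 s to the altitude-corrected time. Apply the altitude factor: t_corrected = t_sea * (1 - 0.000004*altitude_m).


Correction factor = 1 - 0.000004 * 1895 = 0.99242
t_corrected = t_sea * factor = 12.96 * 0.99242
t_corrected = 12.8618 s

12.8618 s


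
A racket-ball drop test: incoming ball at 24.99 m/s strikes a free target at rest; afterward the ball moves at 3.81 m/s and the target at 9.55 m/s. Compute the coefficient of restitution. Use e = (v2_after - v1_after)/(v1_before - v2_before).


e = (v2_after - v1_after) / (v1_before - v2_before)
Numerator = 9.55 - 3.81 = 5.74
Denominator = 24.99 - 0 = 24.99
e = 5.74 / 24.99 = 0.2297

0.2297


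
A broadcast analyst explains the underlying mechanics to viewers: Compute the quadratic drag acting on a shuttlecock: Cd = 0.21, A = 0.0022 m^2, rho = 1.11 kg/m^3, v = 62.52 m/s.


Fd = 0.5 * Cd * rho * A * v^2
Fd = 0.5 * 0.21 * 1.11 * 0.0022 * 62.52^2
v^2 = 3908.7504
Fd = 0.5 * 0.21 * 1.11 * 0.0022 * 3908.7504 = 1.0022 N

1.0022 N


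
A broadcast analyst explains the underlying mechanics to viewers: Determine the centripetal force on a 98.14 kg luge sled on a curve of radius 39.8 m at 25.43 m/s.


Fc = m * v^2 / r
v^2 = 25.43^2 = 646.6849
Fc = 98.14 * 646.6849 / 39.8
Fc = 63465.6561 / 39.8 = 1594.6145 N

1594.6145 N


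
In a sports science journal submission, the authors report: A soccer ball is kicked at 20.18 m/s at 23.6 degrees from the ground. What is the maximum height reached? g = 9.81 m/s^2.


H = (v*sin(theta))^2 / (2*g)
vy = v*sin(theta) = 20.18 * sin(23.6 deg) = 8.079 m/s
H = vy^2 / (2*g) = 65.2709 / (2*9.81)
H = 65.2709 / 19.62 = 3.3268 m

3.3268 m


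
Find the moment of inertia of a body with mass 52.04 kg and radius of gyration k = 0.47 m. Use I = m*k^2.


I = m * k^2
I = 52.04 * 0.47^2
I = 52.04 * 0.2209 = 11.4956 kg*m^2

11.4956 kg*m^2


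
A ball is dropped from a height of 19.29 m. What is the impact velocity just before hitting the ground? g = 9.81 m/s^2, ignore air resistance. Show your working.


v = sqrt(2 * g * h)
v = sqrt(2 * 9.81 * 19.29)
v = sqrt(378.4698) = 19.4543 m/s

19.4543 m/s


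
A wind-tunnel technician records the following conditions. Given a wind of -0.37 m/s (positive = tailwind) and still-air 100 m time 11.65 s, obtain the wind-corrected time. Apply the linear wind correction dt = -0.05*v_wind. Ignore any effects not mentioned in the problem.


dt = -0.05 * v_wind = -0.05 * -0.37 = 0.0185 s
t_corrected = t_still + dt = 11.65 + (0.0185)
t_corrected = 11.6685 s

11.6685 s


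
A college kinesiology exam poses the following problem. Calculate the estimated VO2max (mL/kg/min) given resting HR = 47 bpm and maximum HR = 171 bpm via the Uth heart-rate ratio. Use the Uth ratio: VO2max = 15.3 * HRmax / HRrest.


VO2max = 15.3 * HRmax / HRrest
VO2max = 15.3 * 171 / 47
VO2max = 2616.3 / 47 = 55.666 mL/kg/min

55.666 mL/kg/min


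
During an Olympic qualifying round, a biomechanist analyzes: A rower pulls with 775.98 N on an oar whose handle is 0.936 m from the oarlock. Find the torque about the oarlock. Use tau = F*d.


tau = F * d
tau = 775.98 * 0.936
tau = 726.3173 N*m

726.3173 N*m


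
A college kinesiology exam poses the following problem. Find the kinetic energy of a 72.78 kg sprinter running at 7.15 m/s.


KE = 0.5 * m * v^2
KE = 0.5 * 72.78 * 7.15^2
KE = 0.5 * 72.78 * 51.1225 = 1860.3478 J

1860.3478 J


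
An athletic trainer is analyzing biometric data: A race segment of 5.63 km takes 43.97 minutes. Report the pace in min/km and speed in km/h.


Pace = time / distance = 43.97 min / 5.63 km = 7.8099 min/km
Speed = distance / time_in_hours = 5.63 / 0.7328 hr
Speed = 7.6825 km/h

7.8099 min/km, 7.6825 km/h


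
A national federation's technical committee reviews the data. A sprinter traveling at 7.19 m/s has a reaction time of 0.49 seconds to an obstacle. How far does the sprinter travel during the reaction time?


d = v * t
d = 7.19 * 0.49
d = 3.5231 m

3.5231 m


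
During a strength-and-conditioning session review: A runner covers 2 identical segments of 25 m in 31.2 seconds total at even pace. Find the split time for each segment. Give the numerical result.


Split time = total_time / n_laps = 31.2 / 2
Split time = 15.6 s per lap

15.6 s


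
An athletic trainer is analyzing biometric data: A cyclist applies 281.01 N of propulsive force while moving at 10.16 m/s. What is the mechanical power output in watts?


P = F * v
P = 281.01 * 10.16
P = 2855.0616 W

2855.0616 W


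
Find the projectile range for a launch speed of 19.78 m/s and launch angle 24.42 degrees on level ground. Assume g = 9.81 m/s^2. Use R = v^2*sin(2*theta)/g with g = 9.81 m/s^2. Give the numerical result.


R = v^2 * sin(2*theta) / g
Convert angle to radians: theta = 24.42 deg = 0.4262 rad
sin(2*theta) = sin(0.8524) = 0.7529
R = 19.78^2 * 0.7529 / 9.81
R = 391.2484 * 0.7529 / 9.81 = 30.0266 m

30.0266 m


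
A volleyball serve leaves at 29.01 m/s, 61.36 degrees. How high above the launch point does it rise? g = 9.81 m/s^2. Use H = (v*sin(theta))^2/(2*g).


H = (v*sin(theta))^2 / (2*g)
vy = v*sin(theta) = 29.01 * sin(61.36 deg) = 25.4606 m/s
H = vy^2 / (2*g) = 648.2414 / (2*9.81)
H = 648.2414 / 19.62 = 33.0398 m

33.0398 m


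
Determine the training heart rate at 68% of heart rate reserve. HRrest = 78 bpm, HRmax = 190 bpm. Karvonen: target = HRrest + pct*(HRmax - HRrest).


Target = HRrest + pct*(HRmax - HRrest)
Heart rate reserve = HRmax - HRrest = 190 - 78 = 112 bpm
Fraction = 68% = 0.68
Target = 78 + 0.68 * 112
Target = 78 + 76.16 = 154.16 bpm

154.16 bpm


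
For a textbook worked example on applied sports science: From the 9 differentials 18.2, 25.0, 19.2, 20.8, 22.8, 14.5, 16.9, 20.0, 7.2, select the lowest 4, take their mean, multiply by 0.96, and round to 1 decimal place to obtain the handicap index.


All differentials: 18.2, 25.0, 19.2, 20.8, 22.8, 14.5, 16.9, 20.0, 7.2
Sorted: 7.2, 14.5, 16.9, 18.2, 19.2, 20.0, 20.8, 22.8, 25.0
Best 4: 7.2, 14.5, 16.9, 18.2
Average of best = 56.8 / 4 = 14.2
Raw index = 14.2 * 0.96 = 13.632
Handicap index = round(13.632, 1) = 13.6

13.6


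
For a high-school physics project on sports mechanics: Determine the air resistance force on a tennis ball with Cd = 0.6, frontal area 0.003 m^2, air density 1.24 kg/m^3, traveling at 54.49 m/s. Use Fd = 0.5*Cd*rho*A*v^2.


Fd = 0.5 * Cd * rho * A * v^2
Fd = 0.5 * 0.6 * 1.24 * 0.003 * 54.49^2
v^2 = 2969.1601
Fd = 0.5 * 0.6 * 1.24 * 0.003 * 2969.1601 = 3.3136 N

3.3136 N


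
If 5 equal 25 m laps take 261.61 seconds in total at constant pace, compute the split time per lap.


Split time = total_time / n_laps = 261.61 / 5
Split time = 52.322 s per lap

52.322 s


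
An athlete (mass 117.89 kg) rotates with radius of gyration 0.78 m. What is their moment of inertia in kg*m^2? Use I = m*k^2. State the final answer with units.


I = m * k^2
I = 117.89 * 0.78^2
I = 117.89 * 0.6084 = 71.7243 kg*m^2

71.7243 kg*m^2


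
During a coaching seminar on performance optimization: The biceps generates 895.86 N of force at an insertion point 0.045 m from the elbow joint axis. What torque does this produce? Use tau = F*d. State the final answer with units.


tau = F * d
tau = 895.86 * 0.045
tau = 40.3137 N*m

40.3137 N*m


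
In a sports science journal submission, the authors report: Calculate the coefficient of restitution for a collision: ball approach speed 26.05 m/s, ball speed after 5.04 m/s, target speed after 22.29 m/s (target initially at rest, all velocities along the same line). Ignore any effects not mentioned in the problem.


e = (v2_after - v1_after) / (v1_before - v2_before)
Numerator = 22.29 - 5.04 = 17.25
Denominator = 26.05 - 0 = 26.05
e = 17.25 / 26.05 = 0.6622

0.6622


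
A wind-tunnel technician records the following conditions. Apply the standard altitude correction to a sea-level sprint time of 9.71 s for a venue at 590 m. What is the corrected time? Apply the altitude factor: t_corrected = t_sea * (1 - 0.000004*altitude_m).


Correction factor = 1 - 0.000004 * 590 = 0.99764
t_corrected = t_sea * factor = 9.71 * 0.99764
t_corrected = 9.6871 s

9.6871 s


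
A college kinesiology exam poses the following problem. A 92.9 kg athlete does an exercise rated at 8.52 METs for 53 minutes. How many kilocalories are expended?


kcal = MET * mass * time_hr
Convert time: 53 min = 0.8833 hr
kcal = 8.52 * 92.9 * 0.8833
kcal = 699.1654 kcal

699.1654 kcal


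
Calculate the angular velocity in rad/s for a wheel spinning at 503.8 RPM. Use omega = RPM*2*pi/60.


omega = RPM * 2 * pi / 60
omega = 503.8 * 2 * 3.14159 / 60
omega = 3165.4688 / 60 = 52.7578 rad/s

52.7578 rad/s


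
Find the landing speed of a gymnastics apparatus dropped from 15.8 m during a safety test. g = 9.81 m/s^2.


v = sqrt(2 * g * h)
v = sqrt(2 * 9.81 * 15.8)
v = sqrt(309.996) = 17.6067 m/s

17.6067 m/s


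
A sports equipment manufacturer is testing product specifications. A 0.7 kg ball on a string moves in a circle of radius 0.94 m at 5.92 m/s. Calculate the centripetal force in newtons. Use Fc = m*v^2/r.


Fc = m * v^2 / r
v^2 = 5.92^2 = 35.0464
Fc = 0.7 * 35.0464 / 0.94
Fc = 24.5325 / 0.94 = 26.0984 N

26.0984 N


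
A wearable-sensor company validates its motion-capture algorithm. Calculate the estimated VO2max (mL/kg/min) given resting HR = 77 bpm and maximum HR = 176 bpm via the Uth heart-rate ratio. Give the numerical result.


VO2max = 15.3 * HRmax / HRrest
VO2max = 15.3 * 176 / 77
VO2max = 2692.8 / 77 = 34.9714 mL/kg/min

34.9714 mL/kg/min


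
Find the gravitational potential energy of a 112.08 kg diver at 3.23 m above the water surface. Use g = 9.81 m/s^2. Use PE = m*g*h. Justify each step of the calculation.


PE = m * g * h
PE = 112.08 * 9.81 * 3.23
PE = 1099.5048 * 3.23 = 3551.4005 J

3551.4005 J


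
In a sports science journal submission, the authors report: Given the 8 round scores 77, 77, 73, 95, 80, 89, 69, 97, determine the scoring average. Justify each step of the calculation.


Average = sum / n
Sum = 657
Average = 657 / 8 = 82.125

82.125


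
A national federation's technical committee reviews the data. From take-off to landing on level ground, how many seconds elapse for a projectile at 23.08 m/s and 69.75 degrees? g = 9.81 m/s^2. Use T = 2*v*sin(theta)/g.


T = 2*v*sin(theta)/g
sin(theta) = sin(69.75 deg) = 0.9382
T = 2*23.08*0.9382 / 9.81
T = 43.3069 / 9.81 = 4.4146 s

4.4146 s


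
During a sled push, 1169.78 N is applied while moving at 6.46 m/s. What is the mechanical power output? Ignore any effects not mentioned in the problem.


P = F * v
P = 1169.78 * 6.46
P = 7556.7788 W

7556.7788 W


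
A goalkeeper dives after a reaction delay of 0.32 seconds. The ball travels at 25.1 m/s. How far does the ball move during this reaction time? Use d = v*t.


d = v * t
d = 25.1 * 0.32
d = 8.032 m

8.032 m


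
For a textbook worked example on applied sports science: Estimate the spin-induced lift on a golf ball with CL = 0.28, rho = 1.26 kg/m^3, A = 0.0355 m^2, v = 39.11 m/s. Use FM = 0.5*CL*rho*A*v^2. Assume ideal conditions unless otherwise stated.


FM = 0.5 * CL * rho * A * v^2
FM = 0.5 * 0.28 * 1.26 * 0.0355 * 39.11^2
v^2 = 1529.5921
FM = 0.5 * 0.28 * 1.26 * 0.0355 * 1529.5921 = 9.5786 N

9.5786 N


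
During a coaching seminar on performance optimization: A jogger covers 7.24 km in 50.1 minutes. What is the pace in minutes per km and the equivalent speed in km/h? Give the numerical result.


Pace = time / distance = 50.1 min / 7.24 km = 6.9199 min/km
Speed = distance / time_in_hours = 7.24 / 0.835 hr
Speed = 8.6707 km/h

6.9199 min/km, 8.6707 km/h


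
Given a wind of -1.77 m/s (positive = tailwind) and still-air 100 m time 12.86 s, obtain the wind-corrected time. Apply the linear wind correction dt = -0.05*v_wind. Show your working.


dt = -0.05 * v_wind = -0.05 * -1.77 = 0.0885 s
t_corrected = t_still + dt = 12.86 + (0.0885)
t_corrected = 12.9485 s

12.9485 s


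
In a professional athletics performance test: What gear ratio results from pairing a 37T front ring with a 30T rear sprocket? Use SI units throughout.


GR = front_teeth / rear_teeth
GR = 37 / 30
GR = 1.2333

1.2333


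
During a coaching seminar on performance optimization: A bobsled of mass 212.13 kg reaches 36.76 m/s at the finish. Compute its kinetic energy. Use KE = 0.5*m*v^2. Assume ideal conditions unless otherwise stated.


KE = 0.5 * m * v^2
KE = 0.5 * 212.13 * 36.76^2
KE = 0.5 * 212.13 * 1351.2976 = 143325.3799 J

143325.3799 J


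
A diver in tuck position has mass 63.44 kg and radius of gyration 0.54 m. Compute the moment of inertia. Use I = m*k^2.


I = m * k^2
I = 63.44 * 0.54^2
I = 63.44 * 0.2916 = 18.4991 kg*m^2

18.4991 kg*m^2


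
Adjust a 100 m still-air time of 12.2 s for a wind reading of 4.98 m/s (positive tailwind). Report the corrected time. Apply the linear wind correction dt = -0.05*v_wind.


dt = -0.05 * v_wind = -0.05 * 4.98 = -0.249 s
t_corrected = t_still + dt = 12.2 + (-0.249)
t_corrected = 11.951 s

11.951 s


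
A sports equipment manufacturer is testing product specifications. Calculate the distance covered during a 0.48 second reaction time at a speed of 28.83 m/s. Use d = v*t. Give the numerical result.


d = v * t
d = 28.83 * 0.48
d = 13.8384 m

13.8384 m


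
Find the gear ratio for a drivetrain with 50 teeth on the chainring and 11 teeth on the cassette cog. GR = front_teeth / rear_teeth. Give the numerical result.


GR = front_teeth / rear_teeth
GR = 50 / 11
GR = 4.5455

4.5455


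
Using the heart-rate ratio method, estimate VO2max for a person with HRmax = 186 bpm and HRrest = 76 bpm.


VO2max = 15.3 * HRmax / HRrest
VO2max = 15.3 * 186 / 76
VO2max = 2845.8 / 76 = 37.4447 mL/kg/min

37.4447 mL/kg/min


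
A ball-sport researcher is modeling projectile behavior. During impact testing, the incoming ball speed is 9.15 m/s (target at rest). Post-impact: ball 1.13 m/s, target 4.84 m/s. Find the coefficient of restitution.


e = (v2_after - v1_after) / (v1_before - v2_before)
Numerator = 4.84 - 1.13 = 3.71
Denominator = 9.15 - 0 = 9.15
e = 3.71 / 9.15 = 0.4055

0.4055


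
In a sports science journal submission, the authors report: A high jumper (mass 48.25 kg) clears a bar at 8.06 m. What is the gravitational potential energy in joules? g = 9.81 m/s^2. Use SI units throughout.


PE = m * g * h
PE = 48.25 * 9.81 * 8.06
PE = 473.3325 * 8.06 = 3815.06 J

3815.06 J


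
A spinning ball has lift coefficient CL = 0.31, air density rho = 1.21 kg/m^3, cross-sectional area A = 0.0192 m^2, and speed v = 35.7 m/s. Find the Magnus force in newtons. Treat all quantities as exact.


FM = 0.5 * CL * rho * A * v^2
FM = 0.5 * 0.31 * 1.21 * 0.0192 * 35.7^2
v^2 = 1274.49
FM = 0.5 * 0.31 * 1.21 * 0.0192 * 1274.49 = 4.5894 N

4.5894 N


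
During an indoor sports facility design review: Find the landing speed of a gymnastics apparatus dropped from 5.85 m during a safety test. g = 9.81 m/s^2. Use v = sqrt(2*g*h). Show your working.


v = sqrt(2 * g * h)
v = sqrt(2 * 9.81 * 5.85)
v = sqrt(114.777) = 10.7134 m/s

10.7134 m/s


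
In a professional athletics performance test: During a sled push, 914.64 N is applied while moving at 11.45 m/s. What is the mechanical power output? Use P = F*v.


P = F * v
P = 914.64 * 11.45
P = 10472.628 W

10472.628 W


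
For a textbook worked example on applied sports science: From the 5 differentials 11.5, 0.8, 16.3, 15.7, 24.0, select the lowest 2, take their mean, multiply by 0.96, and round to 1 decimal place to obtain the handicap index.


All differentials: 11.5, 0.8, 16.3, 15.7, 24.0
Sorted: 0.8, 11.5, 15.7, 16.3, 24.0
Best 2: 0.8, 11.5
Average of best = 12.3 / 2 = 6.15
Raw index = 6.15 * 0.96 = 5.904
Handicap index = round(5.904, 1) = 5.9

5.9


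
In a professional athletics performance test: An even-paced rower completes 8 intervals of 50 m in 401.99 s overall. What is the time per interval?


Split time = total_time / n_laps = 401.99 / 8
Split time = 50.2488 s per lap

50.2488 s


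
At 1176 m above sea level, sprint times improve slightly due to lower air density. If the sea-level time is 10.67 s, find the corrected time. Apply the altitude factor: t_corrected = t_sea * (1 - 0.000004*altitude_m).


Correction factor = 1 - 0.000004 * 1176 = 0.995296
t_corrected = t_sea * factor = 10.67 * 0.995296
t_corrected = 10.6198 s

10.6198 s


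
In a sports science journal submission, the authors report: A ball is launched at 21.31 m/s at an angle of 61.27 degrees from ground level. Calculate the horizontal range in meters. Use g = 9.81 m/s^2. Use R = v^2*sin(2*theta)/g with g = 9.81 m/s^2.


R = v^2 * sin(2*theta) / g
Convert angle to radians: theta = 61.27 deg = 1.0694 rad
sin(2*theta) = sin(2.1387) = 0.843
R = 21.31^2 * 0.843 / 9.81
R = 454.1161 * 0.843 / 9.81 = 39.0242 m

39.0242 m


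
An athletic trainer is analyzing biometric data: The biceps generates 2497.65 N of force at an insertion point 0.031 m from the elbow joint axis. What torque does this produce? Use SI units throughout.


tau = F * d
tau = 2497.65 * 0.031
tau = 77.4271 N*m

77.4271 N*m


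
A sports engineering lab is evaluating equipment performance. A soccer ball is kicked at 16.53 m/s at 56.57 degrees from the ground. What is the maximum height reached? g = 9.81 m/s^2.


H = (v*sin(theta))^2 / (2*g)
vy = v*sin(theta) = 16.53 * sin(56.57 deg) = 13.7953 m/s
H = vy^2 / (2*g) = 190.3094 / (2*9.81)
H = 190.3094 / 19.62 = 9.6998 m

9.6998 m


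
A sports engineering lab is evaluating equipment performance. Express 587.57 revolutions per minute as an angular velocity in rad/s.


omega = RPM * 2 * pi / 60
omega = 587.57 * 2 * 3.14159 / 60
omega = 3691.8112 / 60 = 61.5302 rad/s

61.5302 rad/s


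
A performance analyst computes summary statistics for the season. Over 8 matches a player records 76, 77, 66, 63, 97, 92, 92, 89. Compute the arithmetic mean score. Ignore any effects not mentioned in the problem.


Average = sum / n
Sum = 652
Average = 652 / 8 = 81.5

81.5


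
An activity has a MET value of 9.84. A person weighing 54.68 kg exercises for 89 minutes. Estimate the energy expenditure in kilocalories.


kcal = MET * mass * time_hr
Convert time: 89 min = 1.4833 hr
kcal = 9.84 * 54.68 * 1.4833
kcal = 798.1093 kcal

798.1093 kcal


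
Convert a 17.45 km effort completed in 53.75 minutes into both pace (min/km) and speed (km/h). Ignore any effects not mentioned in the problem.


Pace = time / distance = 53.75 min / 17.45 km = 3.0802 min/km
Speed = distance / time_in_hours = 17.45 / 0.8958 hr
Speed = 19.4791 km/h

3.0802 min/km, 19.4791 km/h


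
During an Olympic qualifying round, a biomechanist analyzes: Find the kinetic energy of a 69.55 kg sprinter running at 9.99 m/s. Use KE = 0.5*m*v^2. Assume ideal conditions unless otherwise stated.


KE = 0.5 * m * v^2
KE = 0.5 * 69.55 * 9.99^2
KE = 0.5 * 69.55 * 99.8001 = 3470.5485 J

3470.5485 J


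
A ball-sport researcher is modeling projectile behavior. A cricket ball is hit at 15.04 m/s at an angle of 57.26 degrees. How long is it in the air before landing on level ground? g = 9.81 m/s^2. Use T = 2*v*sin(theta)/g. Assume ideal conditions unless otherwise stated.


T = 2*v*sin(theta)/g
sin(theta) = sin(57.26 deg) = 0.8411
T = 2*15.04*0.8411 / 9.81
T = 25.3013 / 9.81 = 2.5791 s

2.5791 s


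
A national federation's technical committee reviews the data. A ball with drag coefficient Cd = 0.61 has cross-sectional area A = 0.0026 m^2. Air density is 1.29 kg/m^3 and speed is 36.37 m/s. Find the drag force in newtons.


Fd = 0.5 * Cd * rho * A * v^2
Fd = 0.5 * 0.61 * 1.29 * 0.0026 * 36.37^2
v^2 = 1322.7769
Fd = 0.5 * 0.61 * 1.29 * 0.0026 * 1322.7769 = 1.3532 N

1.3532 N


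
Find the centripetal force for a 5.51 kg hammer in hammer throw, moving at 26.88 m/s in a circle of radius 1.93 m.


Fc = m * v^2 / r
v^2 = 26.88^2 = 722.5344
Fc = 5.51 * 722.5344 / 1.93
Fc = 3981.1645 / 1.93 = 2062.7796 N

2062.7796 N


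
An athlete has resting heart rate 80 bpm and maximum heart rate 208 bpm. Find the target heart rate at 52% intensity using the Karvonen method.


Target = HRrest + pct*(HRmax - HRrest)
Heart rate reserve = HRmax - HRrest = 208 - 80 = 128 bpm
Fraction = 52% = 0.52
Target = 80 + 0.52 * 128
Target = 80 + 66.56 = 146.56 bpm

146.56 bpm


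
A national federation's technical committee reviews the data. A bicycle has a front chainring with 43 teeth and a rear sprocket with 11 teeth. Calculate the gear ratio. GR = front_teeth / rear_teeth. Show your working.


GR = front_teeth / rear_teeth
GR = 43 / 11
GR = 3.9091

3.9091


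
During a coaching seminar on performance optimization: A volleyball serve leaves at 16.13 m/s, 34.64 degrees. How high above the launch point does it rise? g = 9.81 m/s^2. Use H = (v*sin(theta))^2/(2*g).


H = (v*sin(theta))^2 / (2*g)
vy = v*sin(theta) = 16.13 * sin(34.64 deg) = 9.1686 m/s
H = vy^2 / (2*g) = 84.063 / (2*9.81)
H = 84.063 / 19.62 = 4.2846 m

4.2846 m


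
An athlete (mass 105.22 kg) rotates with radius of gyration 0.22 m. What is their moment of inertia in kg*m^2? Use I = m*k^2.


I = m * k^2
I = 105.22 * 0.22^2
I = 105.22 * 0.0484 = 5.0926 kg*m^2

5.0926 kg*m^2


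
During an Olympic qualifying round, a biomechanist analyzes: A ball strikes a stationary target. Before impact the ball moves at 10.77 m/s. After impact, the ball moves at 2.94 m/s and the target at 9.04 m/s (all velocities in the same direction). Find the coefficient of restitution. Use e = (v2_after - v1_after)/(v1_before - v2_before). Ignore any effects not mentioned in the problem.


e = (v2_after - v1_after) / (v1_before - v2_before)
Numerator = 9.04 - 2.94 = 6.1
Denominator = 10.77 - 0 = 10.77
e = 6.1 / 10.77 = 0.5664

0.5664


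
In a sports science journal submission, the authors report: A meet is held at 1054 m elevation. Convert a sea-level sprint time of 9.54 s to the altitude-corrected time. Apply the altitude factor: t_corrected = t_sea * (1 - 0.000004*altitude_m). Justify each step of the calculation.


Correction factor = 1 - 0.000004 * 1054 = 0.995784
t_corrected = t_sea * factor = 9.54 * 0.995784
t_corrected = 9.4998 s

9.4998 s


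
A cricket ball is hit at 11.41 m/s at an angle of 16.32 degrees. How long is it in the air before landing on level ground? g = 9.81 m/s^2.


T = 2*v*sin(theta)/g
sin(theta) = sin(16.32 deg) = 0.281
T = 2*11.41*0.281 / 9.81
T = 6.4125 / 9.81 = 0.6537 s

0.6537 s


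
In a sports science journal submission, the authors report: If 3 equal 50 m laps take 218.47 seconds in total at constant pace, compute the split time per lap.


Split time = total_time / n_laps = 218.47 / 3
Split time = 72.8233 s per lap

72.8233 s


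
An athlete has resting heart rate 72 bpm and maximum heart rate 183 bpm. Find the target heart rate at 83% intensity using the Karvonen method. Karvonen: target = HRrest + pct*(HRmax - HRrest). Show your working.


Target = HRrest + pct*(HRmax - HRrest)
Heart rate reserve = HRmax - HRrest = 183 - 72 = 111 bpm
Fraction = 83% = 0.83
Target = 72 + 0.83 * 111
Target = 72 + 92.13 = 164.13 bpm

164.13 bpm


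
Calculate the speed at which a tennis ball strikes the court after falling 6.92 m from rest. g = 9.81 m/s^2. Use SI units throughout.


v = sqrt(2 * g * h)
v = sqrt(2 * 9.81 * 6.92)
v = sqrt(135.7704) = 11.6521 m/s

11.6521 m/s


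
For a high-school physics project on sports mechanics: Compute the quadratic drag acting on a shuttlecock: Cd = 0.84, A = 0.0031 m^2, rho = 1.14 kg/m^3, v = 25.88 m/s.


Fd = 0.5 * Cd * rho * A * v^2
Fd = 0.5 * 0.84 * 1.14 * 0.0031 * 25.88^2
v^2 = 669.7744
Fd = 0.5 * 0.84 * 1.14 * 0.0031 * 669.7744 = 0.9941 N

0.9941 N


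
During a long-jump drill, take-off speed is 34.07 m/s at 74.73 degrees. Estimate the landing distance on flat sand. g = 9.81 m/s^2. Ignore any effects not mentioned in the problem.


R = v^2 * sin(2*theta) / g
Convert angle to radians: theta = 74.73 deg = 1.3043 rad
sin(2*theta) = sin(2.6086) = 0.5081
R = 34.07^2 * 0.5081 / 9.81
R = 1160.7649 * 0.5081 / 9.81 = 60.1255 m

60.1255 m


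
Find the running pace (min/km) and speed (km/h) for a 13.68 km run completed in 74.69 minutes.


Pace = time / distance = 74.69 min / 13.68 km = 5.4598 min/km
Speed = distance / time_in_hours = 13.68 / 1.2448 hr
Speed = 10.9894 km/h

5.4598 min/km, 10.9894 km/h


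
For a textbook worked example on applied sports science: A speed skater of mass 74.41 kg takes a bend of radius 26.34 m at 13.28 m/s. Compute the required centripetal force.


Fc = m * v^2 / r
v^2 = 13.28^2 = 176.3584
Fc = 74.41 * 176.3584 / 26.34
Fc = 13122.8285 / 26.34 = 498.2091 N

498.2091 N


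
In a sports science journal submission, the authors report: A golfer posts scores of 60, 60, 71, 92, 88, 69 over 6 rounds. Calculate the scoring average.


Average = sum / n
Sum = 440
Average = 440 / 6 = 73.3333

73.3333


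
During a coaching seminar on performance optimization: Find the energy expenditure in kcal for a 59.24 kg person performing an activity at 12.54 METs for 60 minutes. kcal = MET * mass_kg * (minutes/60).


kcal = MET * mass * time_hr
Convert time: 60 min = 1 hr
kcal = 12.54 * 59.24 * 1
kcal = 742.8696 kcal

742.8696 kcal


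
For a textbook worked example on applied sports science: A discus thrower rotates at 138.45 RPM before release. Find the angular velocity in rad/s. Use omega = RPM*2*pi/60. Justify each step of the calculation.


omega = RPM * 2 * pi / 60
omega = 138.45 * 2 * 3.14159 / 60
omega = 869.907 / 60 = 14.4985 rad/s

14.4985 rad/s


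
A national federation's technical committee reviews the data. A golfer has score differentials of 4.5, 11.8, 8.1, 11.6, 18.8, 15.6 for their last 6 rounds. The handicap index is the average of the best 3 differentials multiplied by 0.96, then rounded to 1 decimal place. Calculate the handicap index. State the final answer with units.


All differentials: 4.5, 11.8, 8.1, 11.6, 18.8, 15.6
Sorted: 4.5, 8.1, 11.6, 11.8, 15.6, 18.8
Best 3: 4.5, 8.1, 11.6
Average of best = 24.2 / 3 = 8.0667
Raw index = 8.0667 * 0.96 = 7.744
Handicap index = round(7.744, 1) = 7.7

7.7


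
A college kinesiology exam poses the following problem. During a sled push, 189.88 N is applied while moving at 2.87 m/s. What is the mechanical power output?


P = F * v
P = 189.88 * 2.87
P = 544.9556 W

544.9556 W


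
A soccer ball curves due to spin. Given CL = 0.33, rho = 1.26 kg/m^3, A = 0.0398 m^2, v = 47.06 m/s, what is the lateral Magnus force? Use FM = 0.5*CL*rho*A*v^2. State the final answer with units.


FM = 0.5 * CL * rho * A * v^2
FM = 0.5 * 0.33 * 1.26 * 0.0398 * 47.06^2
v^2 = 2214.6436
FM = 0.5 * 0.33 * 1.26 * 0.0398 * 2214.6436 = 18.3249 N

18.3249 N


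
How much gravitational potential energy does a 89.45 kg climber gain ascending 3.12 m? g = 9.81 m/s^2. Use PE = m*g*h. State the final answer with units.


PE = m * g * h
PE = 89.45 * 9.81 * 3.12
PE = 877.5045 * 3.12 = 2737.814 J

2737.814 J


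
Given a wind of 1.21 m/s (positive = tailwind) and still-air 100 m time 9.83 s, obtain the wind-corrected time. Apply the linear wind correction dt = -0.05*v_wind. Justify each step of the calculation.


dt = -0.05 * v_wind = -0.05 * 1.21 = -0.0605 s
t_corrected = t_still + dt = 9.83 + (-0.0605)
t_corrected = 9.7695 s

9.7695 s


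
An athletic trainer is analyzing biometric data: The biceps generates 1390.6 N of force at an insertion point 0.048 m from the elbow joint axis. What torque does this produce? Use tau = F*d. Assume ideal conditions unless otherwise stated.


tau = F * d
tau = 1390.6 * 0.048
tau = 66.7488 N*m

66.7488 N*m


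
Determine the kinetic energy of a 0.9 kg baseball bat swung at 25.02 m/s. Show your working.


KE = 0.5 * m * v^2
KE = 0.5 * 0.9 * 25.02^2
KE = 0.5 * 0.9 * 626.0004 = 281.7002 J

281.7002 J


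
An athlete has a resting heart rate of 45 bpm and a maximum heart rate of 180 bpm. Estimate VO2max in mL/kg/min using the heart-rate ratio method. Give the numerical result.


VO2max = 15.3 * HRmax / HRrest
VO2max = 15.3 * 180 / 45
VO2max = 2754 / 45 = 61.2 mL/kg/min

61.2 mL/kg/min


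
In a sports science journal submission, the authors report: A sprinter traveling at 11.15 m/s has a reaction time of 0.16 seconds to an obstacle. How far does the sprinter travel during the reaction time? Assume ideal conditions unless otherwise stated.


d = v * t
d = 11.15 * 0.16
d = 1.784 m

1.784 m


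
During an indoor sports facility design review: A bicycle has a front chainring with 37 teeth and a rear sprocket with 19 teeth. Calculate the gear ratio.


GR = front_teeth / rear_teeth
GR = 37 / 19
GR = 1.9474

1.9474


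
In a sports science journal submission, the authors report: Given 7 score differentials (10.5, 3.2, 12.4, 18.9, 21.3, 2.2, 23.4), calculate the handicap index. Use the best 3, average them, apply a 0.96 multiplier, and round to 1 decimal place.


All differentials: 10.5, 3.2, 12.4, 18.9, 21.3, 2.2, 23.4
Sorted: 2.2, 3.2, 10.5, 12.4, 18.9, 21.3, 23.4
Best 3: 2.2, 3.2, 10.5
Average of best = 15.9 / 3 = 5.3
Raw index = 5.3 * 0.96 = 5.088
Handicap index = round(5.088, 1) = 5.1

5.1


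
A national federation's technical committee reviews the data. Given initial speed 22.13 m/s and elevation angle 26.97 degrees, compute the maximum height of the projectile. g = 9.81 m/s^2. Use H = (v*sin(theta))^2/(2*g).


H = (v*sin(theta))^2 / (2*g)
vy = v*sin(theta) = 22.13 * sin(26.97 deg) = 10.0365 m/s
H = vy^2 / (2*g) = 100.731 / (2*9.81)
H = 100.731 / 19.62 = 5.1341 m

5.1341 m


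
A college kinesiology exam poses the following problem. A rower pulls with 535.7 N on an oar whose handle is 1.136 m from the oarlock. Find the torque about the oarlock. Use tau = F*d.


tau = F * d
tau = 535.7 * 1.136
tau = 608.5552 N*m

608.5552 N*m


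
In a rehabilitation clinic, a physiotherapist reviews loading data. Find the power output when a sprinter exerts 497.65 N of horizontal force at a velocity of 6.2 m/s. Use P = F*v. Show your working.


P = F * v
P = 497.65 * 6.2
P = 3085.43 W

3085.43 W


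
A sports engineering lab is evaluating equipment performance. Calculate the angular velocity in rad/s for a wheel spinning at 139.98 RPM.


omega = RPM * 2 * pi / 60
omega = 139.98 * 2 * 3.14159 / 60
omega = 879.5203 / 60 = 14.6587 rad/s

14.6587 rad/s


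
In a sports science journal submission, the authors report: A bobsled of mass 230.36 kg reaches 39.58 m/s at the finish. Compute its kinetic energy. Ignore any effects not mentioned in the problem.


KE = 0.5 * m * v^2
KE = 0.5 * 230.36 * 39.58^2
KE = 0.5 * 230.36 * 1566.5764 = 180438.2698 J

180438.2698 J


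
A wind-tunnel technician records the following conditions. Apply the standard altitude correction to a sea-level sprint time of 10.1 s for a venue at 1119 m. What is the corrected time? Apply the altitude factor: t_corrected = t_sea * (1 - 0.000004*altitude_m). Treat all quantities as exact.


Correction factor = 1 - 0.000004 * 1119 = 0.995524
t_corrected = t_sea * factor = 10.1 * 0.995524
t_corrected = 10.0548 s

10.0548 s


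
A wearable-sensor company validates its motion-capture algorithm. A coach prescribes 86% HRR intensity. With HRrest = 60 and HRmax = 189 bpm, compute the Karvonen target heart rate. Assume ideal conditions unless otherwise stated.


Target = HRrest + pct*(HRmax - HRrest)
Heart rate reserve = HRmax - HRrest = 189 - 60 = 129 bpm
Fraction = 86% = 0.86
Target = 60 + 0.86 * 129
Target = 60 + 110.94 = 170.94 bpm

170.94 bpm


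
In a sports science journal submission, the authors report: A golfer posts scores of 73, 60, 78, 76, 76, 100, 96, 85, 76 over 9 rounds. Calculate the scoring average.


Average = sum / n
Sum = 720
Average = 720 / 9 = 80

80


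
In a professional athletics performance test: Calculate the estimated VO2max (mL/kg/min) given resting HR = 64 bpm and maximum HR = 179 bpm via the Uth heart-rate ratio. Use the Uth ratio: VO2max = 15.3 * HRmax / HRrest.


VO2max = 15.3 * HRmax / HRrest
VO2max = 15.3 * 179 / 64
VO2max = 2738.7 / 64 = 42.7922 mL/kg/min

42.7922 mL/kg/min


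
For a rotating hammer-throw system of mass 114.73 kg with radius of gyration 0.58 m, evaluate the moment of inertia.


I = m * k^2
I = 114.73 * 0.58^2
I = 114.73 * 0.3364 = 38.5952 kg*m^2

38.5952 kg*m^2


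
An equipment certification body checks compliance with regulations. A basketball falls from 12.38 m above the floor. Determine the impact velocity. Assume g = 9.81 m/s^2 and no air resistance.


v = sqrt(2 * g * h)
v = sqrt(2 * 9.81 * 12.38)
v = sqrt(242.8956) = 15.5851 m/s

15.5851 m/s


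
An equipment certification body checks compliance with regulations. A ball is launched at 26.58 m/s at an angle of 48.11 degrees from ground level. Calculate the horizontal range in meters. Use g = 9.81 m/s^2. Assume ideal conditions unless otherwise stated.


R = v^2 * sin(2*theta) / g
Convert angle to radians: theta = 48.11 deg = 0.8397 rad
sin(2*theta) = sin(1.6794) = 0.9941
R = 26.58^2 * 0.9941 / 9.81
R = 706.4964 * 0.9941 / 9.81 = 71.594 m

71.594 m


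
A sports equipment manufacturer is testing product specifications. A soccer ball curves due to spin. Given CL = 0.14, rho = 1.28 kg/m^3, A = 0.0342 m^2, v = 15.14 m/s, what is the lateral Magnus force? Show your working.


FM = 0.5 * CL * rho * A * v^2
FM = 0.5 * 0.14 * 1.28 * 0.0342 * 15.14^2
v^2 = 229.2196
FM = 0.5 * 0.14 * 1.28 * 0.0342 * 229.2196 = 0.7024 N

0.7024 N


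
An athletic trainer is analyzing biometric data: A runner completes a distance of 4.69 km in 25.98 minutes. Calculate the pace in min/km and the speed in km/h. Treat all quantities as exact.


Pace = time / distance = 25.98 min / 4.69 km = 5.5394 min/km
Speed = distance / time_in_hours = 4.69 / 0.433 hr
Speed = 10.8314 km/h

5.5394 min/km, 10.8314 km/h


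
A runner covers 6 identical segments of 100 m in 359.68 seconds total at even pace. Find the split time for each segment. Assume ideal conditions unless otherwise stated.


Split time = total_time / n_laps = 359.68 / 6
Split time = 59.9467 s per lap

59.9467 s


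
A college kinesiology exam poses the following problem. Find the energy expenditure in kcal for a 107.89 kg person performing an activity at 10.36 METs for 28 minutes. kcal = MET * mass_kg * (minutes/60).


kcal = MET * mass * time_hr
Convert time: 28 min = 0.4667 hr
kcal = 10.36 * 107.89 * 0.4667
kcal = 521.6122 kcal

521.6122 kcal


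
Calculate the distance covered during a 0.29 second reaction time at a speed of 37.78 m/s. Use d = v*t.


d = v * t
d = 37.78 * 0.29
d = 10.9562 m

10.9562 m


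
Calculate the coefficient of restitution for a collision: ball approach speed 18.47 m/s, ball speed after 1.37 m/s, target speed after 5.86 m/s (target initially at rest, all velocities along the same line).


e = (v2_after - v1_after) / (v1_before - v2_before)
Numerator = 5.86 - 1.37 = 4.49
Denominator = 18.47 - 0 = 18.47
e = 4.49 / 18.47 = 0.2431

0.2431


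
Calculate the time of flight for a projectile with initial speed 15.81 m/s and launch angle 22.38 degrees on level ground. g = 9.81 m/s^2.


T = 2*v*sin(theta)/g
sin(theta) = sin(22.38 deg) = 0.3807
T = 2*15.81*0.3807 / 9.81
T = 12.0392 / 9.81 = 1.2272 s

1.2272 s


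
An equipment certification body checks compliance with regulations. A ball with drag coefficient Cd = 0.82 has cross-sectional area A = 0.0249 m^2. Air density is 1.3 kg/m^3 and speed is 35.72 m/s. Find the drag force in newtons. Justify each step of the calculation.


Fd = 0.5 * Cd * rho * A * v^2
Fd = 0.5 * 0.82 * 1.3 * 0.0249 * 35.72^2
v^2 = 1275.9184
Fd = 0.5 * 0.82 * 1.3 * 0.0249 * 1275.9184 = 16.9336 N

16.9336 N


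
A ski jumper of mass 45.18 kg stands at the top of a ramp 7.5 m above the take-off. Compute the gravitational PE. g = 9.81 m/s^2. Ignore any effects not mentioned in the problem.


PE = m * g * h
PE = 45.18 * 9.81 * 7.5
PE = 443.2158 * 7.5 = 3324.1185 J

3324.1185 J


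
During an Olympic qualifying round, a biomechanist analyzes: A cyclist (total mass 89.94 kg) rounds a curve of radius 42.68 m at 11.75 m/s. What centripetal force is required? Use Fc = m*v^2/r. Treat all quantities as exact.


Fc = m * v^2 / r
v^2 = 11.75^2 = 138.0625
Fc = 89.94 * 138.0625 / 42.68
Fc = 12417.3412 / 42.68 = 290.9405 N

290.9405 N


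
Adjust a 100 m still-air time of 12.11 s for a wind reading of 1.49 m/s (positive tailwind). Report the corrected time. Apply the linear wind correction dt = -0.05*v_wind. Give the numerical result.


dt = -0.05 * v_wind = -0.05 * 1.49 = -0.0745 s
t_corrected = t_still + dt = 12.11 + (-0.0745)
t_corrected = 12.0355 s

12.0355 s


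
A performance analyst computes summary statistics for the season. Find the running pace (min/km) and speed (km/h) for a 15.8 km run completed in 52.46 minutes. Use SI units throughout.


Pace = time / distance = 52.46 min / 15.8 km = 3.3203 min/km
Speed = distance / time_in_hours = 15.8 / 0.8743 hr
Speed = 18.0709 km/h

3.3203 min/km, 18.0709 km/h


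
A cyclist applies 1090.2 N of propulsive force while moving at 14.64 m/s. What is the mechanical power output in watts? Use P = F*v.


P = F * v
P = 1090.2 * 14.64
P = 15960.528 W

15960.528 W


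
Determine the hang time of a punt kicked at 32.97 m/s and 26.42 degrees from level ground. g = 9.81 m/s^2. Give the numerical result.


T = 2*v*sin(theta)/g
sin(theta) = sin(26.42 deg) = 0.4449
T = 2*32.97*0.4449 / 9.81
T = 29.3399 / 9.81 = 2.9908 s

2.9908 s


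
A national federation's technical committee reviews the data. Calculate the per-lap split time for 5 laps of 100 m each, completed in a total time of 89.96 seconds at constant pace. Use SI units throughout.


Split time = total_time / n_laps = 89.96 / 5
Split time = 17.992 s per lap

17.992 s


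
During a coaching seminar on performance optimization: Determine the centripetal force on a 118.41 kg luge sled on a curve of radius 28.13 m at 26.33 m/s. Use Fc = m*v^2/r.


Fc = m * v^2 / r
v^2 = 26.33^2 = 693.2689
Fc = 118.41 * 693.2689 / 28.13
Fc = 82089.9704 / 28.13 = 2918.2357 N

2918.2357 N


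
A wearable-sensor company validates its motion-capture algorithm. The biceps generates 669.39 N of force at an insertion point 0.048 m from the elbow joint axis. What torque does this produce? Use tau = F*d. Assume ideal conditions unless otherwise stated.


tau = F * d
tau = 669.39 * 0.048
tau = 32.1307 N*m

32.1307 N*m


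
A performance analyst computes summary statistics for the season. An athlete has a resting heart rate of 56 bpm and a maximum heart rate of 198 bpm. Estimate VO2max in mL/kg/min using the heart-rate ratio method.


VO2max = 15.3 * HRmax / HRrest
VO2max = 15.3 * 198 / 56
VO2max = 3029.4 / 56 = 54.0964 mL/kg/min

54.0964 mL/kg/min


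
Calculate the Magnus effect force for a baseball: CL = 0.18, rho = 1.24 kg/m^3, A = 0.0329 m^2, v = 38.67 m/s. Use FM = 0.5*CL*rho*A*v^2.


FM = 0.5 * CL * rho * A * v^2
FM = 0.5 * 0.18 * 1.24 * 0.0329 * 38.67^2
v^2 = 1495.3689
FM = 0.5 * 0.18 * 1.24 * 0.0329 * 1495.3689 = 5.4905 N

5.4905 N


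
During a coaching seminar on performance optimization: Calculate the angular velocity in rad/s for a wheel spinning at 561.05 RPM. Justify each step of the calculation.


omega = RPM * 2 * pi / 60
omega = 561.05 * 2 * 3.14159 / 60
omega = 3525.1811 / 60 = 58.753 rad/s

58.753 rad/s


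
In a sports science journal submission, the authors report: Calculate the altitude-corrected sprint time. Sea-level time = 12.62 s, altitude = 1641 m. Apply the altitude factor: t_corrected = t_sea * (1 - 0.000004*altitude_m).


Correction factor = 1 - 0.000004 * 1641 = 0.993436
t_corrected = t_sea * factor = 12.62 * 0.993436
t_corrected = 12.5372 s

12.5372 s


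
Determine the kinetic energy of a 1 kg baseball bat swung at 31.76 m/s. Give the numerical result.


KE = 0.5 * m * v^2
KE = 0.5 * 1 * 31.76^2
KE = 0.5 * 1 * 1008.6976 = 504.3488 J

504.3488 J
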